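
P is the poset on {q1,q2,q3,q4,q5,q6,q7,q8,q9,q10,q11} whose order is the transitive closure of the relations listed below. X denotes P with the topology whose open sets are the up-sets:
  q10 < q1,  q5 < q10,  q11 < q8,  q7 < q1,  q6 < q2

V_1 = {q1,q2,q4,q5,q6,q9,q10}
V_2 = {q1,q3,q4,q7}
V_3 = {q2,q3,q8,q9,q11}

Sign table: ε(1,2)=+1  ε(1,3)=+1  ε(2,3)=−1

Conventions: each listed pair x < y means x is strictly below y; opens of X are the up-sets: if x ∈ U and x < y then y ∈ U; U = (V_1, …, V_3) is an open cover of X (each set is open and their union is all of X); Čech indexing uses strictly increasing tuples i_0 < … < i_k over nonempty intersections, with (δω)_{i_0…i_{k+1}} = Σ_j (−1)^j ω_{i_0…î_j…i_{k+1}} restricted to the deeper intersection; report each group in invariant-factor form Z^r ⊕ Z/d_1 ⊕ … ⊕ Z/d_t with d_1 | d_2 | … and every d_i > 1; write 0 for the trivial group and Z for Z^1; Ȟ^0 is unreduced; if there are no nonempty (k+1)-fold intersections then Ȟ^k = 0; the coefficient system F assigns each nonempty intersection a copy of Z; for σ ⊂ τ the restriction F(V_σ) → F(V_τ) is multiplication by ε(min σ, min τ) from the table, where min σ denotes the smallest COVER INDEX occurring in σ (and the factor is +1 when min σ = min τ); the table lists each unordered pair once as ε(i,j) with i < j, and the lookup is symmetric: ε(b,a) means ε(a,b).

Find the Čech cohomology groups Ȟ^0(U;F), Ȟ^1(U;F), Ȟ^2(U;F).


Ȟ^0(U;F) ≅ 0, Ȟ^1(U;F) ≅ Z/2, Ȟ^2(U;F) ≅ 0

cover nerve:
  V12={q1,q4} V13={q2,q9} V23={q3}
C dims 3,3; δ0: rk 3, SNF 1^2·2
Ȟ^0: (3−3)−0=0 ⇒ 0
Ȟ^1: (3−0)−3=0 plus torsion [2] ⇒ Z/2
Ȟ^2: (0−0)−0=0 ⇒ 0


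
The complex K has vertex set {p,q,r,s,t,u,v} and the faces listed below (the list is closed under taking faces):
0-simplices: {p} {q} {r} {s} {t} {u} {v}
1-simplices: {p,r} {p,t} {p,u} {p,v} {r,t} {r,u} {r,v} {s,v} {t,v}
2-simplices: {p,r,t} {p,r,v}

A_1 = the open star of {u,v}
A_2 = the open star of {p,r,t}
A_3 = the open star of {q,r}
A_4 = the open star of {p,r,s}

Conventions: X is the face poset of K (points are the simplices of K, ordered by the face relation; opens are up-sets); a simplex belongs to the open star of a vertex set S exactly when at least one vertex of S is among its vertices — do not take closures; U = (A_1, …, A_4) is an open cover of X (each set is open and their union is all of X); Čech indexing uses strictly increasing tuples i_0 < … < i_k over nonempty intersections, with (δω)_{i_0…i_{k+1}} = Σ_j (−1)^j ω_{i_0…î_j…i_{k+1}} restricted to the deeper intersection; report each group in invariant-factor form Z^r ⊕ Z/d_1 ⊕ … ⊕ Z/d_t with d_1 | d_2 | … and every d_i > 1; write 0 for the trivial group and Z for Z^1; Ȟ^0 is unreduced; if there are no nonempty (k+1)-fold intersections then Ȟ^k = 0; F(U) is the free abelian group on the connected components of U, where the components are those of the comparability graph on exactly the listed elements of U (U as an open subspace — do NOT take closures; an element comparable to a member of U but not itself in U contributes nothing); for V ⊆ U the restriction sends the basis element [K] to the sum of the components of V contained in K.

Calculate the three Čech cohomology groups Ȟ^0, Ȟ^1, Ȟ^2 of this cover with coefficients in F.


Ȟ^0 = Z^2,  Ȟ^1 = Z^2,  Ȟ^2 = 0

nerve of the cover:
  A1={{u},{v},{p,u},{p,v},{r,u},{r,v},{s,v},{t,v},{p,r,v}} A2={{p},{r},{t},{p,r},{p,t},{p,u},{p,v},{r,t},{r,u},{r,v},{t,v},{p,r,t},{p,r,v}} A3={{q},{r},{p,r},{r,t},{r,u},{r,v},{p,r,t},{p,r,v}} A4={{p},{r},{s},{p,r},{p,t},{p,u},{p,v},{r,t},{r,u},{r,v},{s,v},{p,r,t},{p,r,v}}
  A12={{p,u},{p,v},{r,u},{r,v},{t,v},{p,r,v}} A13={{r,u},{r,v},{p,r,v}} A14={{p,u},{p,v},{r,u},{r,v},{s,v},{p,r,v}} A23={{r},{p,r},{r,t},{r,u},{r,v},{p,r,t},{p,r,v}} A24={{p},{r},{p,r},{p,t},{p,u},{p,v},{r,t},{r,u},{r,v},{p,r,t},{p,r,v}} A34={{r},{p,r},{r,t},{r,u},{r,v},{p,r,t},{p,r,v}}
  A123={{r,u},{r,v},{p,r,v}} A124={{p,u},{p,v},{r,u},{r,v},{p,r,v}} A134={{r,u},{r,v},{p,r,v}} A234={{r},{p,r},{r,t},{r,u},{r,v},{p,r,t},{p,r,v}}
  A1234={{r,u},{r,v},{p,r,v}}
components per intersection:
  A1: {{u},{p,u},{r,u}} {{v},{p,v},{r,v},{s,v},{t,v},{p,r,v}}
  A2: {{p},{r},{t},{p,r},{p,t},{p,u},{p,v},{r,t},{r,u},{r,v},{t,v},{p,r,t},{p,r,v}}
  A3: {{q}} {{r},{p,r},{r,t},{r,u},{r,v},{p,r,t},{p,r,v}}
  A4: {{p},{r},{p,r},{p,t},{p,u},{p,v},{r,t},{r,u},{r,v},{p,r,t},{p,r,v}} {{s},{s,v}}
  A12: {{p,u}} {{p,v},{r,v},{p,r,v}} {{r,u}} {{t,v}}
  A13: {{r,u}} {{r,v},{p,r,v}}
  A14: {{p,u}} {{p,v},{r,v},{p,r,v}} {{r,u}} {{s,v}}
  A23: {{r},{p,r},{r,t},{r,u},{r,v},{p,r,t},{p,r,v}}
  A24: {{p},{r},{p,r},{p,t},{p,u},{p,v},{r,t},{r,u},{r,v},{p,r,t},{p,r,v}}
  A34: {{r},{p,r},{r,t},{r,u},{r,v},{p,r,t},{p,r,v}}
  A123: {{r,u}} {{r,v},{p,r,v}}
  A124: {{p,u}} {{p,v},{r,v},{p,r,v}} {{r,u}}
  A134: {{r,u}} {{r,v},{p,r,v}}
  A234: {{r},{p,r},{r,t},{r,u},{r,v},{p,r,t},{p,r,v}}
  A1234: {{r,u}} {{r,v},{p,r,v}}
C dims 7,13,8,2; δ0: rk 5, SNF 1^5; δ1: rk 6, SNF 1^6; δ2: rk 2, SNF 1^2
Ȟ^0 = (7 − 5) − 0 = 2, so Ȟ^0 ≅ Z^2
Ȟ^1 = (13 − 6) − 5 = 2, so Ȟ^1 ≅ Z^2
Ȟ^2 = (8 − 2) − 6 = 0, so Ȟ^2 ≅ 0


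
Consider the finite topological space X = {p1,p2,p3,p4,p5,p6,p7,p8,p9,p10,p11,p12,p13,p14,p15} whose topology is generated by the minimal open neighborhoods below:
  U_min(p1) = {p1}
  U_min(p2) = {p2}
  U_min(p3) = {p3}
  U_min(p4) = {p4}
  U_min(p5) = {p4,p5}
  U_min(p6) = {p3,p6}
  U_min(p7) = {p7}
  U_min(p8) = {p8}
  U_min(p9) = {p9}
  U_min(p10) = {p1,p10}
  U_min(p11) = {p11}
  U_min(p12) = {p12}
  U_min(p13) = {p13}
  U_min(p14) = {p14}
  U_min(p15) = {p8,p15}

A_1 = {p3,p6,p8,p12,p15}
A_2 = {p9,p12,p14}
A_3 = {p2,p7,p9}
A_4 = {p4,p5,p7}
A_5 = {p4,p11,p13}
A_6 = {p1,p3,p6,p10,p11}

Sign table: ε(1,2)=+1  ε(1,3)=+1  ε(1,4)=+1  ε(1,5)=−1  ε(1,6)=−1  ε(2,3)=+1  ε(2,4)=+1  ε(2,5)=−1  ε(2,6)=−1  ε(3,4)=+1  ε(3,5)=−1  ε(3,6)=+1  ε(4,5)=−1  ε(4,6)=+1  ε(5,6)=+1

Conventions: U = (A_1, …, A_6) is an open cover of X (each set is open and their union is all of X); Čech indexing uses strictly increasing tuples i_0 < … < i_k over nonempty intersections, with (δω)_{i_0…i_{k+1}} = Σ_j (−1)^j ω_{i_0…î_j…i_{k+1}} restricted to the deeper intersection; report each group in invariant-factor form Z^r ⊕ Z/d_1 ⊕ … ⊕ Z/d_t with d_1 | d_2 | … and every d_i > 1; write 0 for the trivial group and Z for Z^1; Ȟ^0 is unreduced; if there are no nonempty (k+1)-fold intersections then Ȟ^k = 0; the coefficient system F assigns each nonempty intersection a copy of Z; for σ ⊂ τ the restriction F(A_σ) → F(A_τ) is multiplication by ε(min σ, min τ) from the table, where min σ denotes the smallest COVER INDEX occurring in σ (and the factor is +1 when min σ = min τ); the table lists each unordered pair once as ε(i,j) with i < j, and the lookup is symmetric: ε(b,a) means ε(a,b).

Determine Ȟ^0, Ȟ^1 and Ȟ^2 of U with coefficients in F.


Ȟ^0(U;F) ≅ Z, Ȟ^1(U;F) ≅ Z and Ȟ^2(U;F) ≅ 0

intersection data:
  A12={p12} A16={p3,p6} A23={p9} A34={p7} A45={p4} A56={p11}
C dims 6,6; δ0: rk 5, SNF 1^5
Ȟ^0 = (6 − 5) − 0 = 1, so Ȟ^0 ≅ Z
Ȟ^1 = (6 − 0) − 5 = 1, so Ȟ^1 ≅ Z
Ȟ^2 = (0 − 0) − 0 = 0, so Ȟ^2 ≅ 0


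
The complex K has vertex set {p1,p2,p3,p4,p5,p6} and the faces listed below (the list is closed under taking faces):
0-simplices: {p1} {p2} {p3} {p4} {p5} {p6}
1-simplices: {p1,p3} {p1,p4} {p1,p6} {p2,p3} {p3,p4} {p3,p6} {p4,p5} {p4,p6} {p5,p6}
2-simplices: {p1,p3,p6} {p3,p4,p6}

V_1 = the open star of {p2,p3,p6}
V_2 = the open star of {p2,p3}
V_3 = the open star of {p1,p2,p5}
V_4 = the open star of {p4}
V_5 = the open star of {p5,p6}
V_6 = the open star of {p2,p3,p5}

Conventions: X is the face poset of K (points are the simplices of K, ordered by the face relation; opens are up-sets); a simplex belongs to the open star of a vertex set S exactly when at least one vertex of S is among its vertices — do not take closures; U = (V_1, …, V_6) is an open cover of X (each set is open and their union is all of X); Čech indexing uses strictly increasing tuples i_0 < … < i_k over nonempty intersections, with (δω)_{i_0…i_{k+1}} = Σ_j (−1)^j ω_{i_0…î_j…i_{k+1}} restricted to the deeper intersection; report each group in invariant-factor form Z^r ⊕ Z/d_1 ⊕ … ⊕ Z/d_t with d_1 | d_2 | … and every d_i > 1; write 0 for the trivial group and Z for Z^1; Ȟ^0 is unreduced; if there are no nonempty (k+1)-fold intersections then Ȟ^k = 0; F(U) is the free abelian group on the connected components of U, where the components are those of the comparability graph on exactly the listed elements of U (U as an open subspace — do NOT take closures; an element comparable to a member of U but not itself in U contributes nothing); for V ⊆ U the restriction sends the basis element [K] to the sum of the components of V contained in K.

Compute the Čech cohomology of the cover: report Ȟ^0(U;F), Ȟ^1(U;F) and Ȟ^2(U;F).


nerve simplices:
  V1={{p2},{p3},{p6},{p1,p3},{p1,p6},{p2,p3},{p3,p4},{p3,p6},{p4,p6},{p5,p6},{p1,p3,p6},{p3,p4,p6}} V2={{p2},{p3},{p1,p3},{p2,p3},{p3,p4},{p3,p6},{p1,p3,p6},{p3,p4,p6}} V3={{p1},{p2},{p5},{p1,p3},{p1,p4},{p1,p6},{p2,p3},{p4,p5},{p5,p6},{p1,p3,p6}} V4={{p4},{p1,p4},{p3,p4},{p4,p5},{p4,p6},{p3,p4,p6}} V5={{p5},{p6},{p1,p6},{p3,p6},{p4,p5},{p4,p6},{p5,p6},{p1,p3,p6},{p3,p4,p6}} V6={{p2},{p3},{p5},{p1,p3},{p2,p3},{p3,p4},{p3,p6},{p4,p5},{p5,p6},{p1,p3,p6},{p3,p4,p6}}
  V12={{p2},{p3},{p1,p3},{p2,p3},{p3,p4},{p3,p6},{p1,p3,p6},{p3,p4,p6}} V13={{p2},{p1,p3},{p1,p6},{p2,p3},{p5,p6},{p1,p3,p6}} V14={{p3,p4},{p4,p6},{p3,p4,p6}} V15={{p6},{p1,p6},{p3,p6},{p4,p6},{p5,p6},{p1,p3,p6},{p3,p4,p6}} V16={{p2},{p3},{p1,p3},{p2,p3},{p3,p4},{p3,p6},{p5,p6},{p1,p3,p6},{p3,p4,p6}} V23={{p2},{p1,p3},{p2,p3},{p1,p3,p6}} V24={{p3,p4},{p3,p4,p6}} V25={{p3,p6},{p1,p3,p6},{p3,p4,p6}} V26={{p2},{p3},{p1,p3},{p2,p3},{p3,p4},{p3,p6},{p1,p3,p6},{p3,p4,p6}} V34={{p1,p4},{p4,p5}} V35={{p5},{p1,p6},{p4,p5},{p5,p6},{p1,p3,p6}} V36={{p2},{p5},{p1,p3},{p2,p3},{p4,p5},{p5,p6},{p1,p3,p6}} V45={{p4,p5},{p4,p6},{p3,p4,p6}} V46={{p3,p4},{p4,p5},{p3,p4,p6}} V56={{p5},{p3,p6},{p4,p5},{p5,p6},{p1,p3,p6},{p3,p4,p6}}
  V123={{p2},{p1,p3},{p2,p3},{p1,p3,p6}} V124={{p3,p4},{p3,p4,p6}} V125={{p3,p6},{p1,p3,p6},{p3,p4,p6}} V126={{p2},{p3},{p1,p3},{p2,p3},{p3,p4},{p3,p6},{p1,p3,p6},{p3,p4,p6}} V135={{p1,p6},{p5,p6},{p1,p3,p6}} V136={{p2},{p1,p3},{p2,p3},{p5,p6},{p1,p3,p6}} V145={{p4,p6},{p3,p4,p6}} V146={{p3,p4},{p3,p4,p6}} V156={{p3,p6},{p5,p6},{p1,p3,p6},{p3,p4,p6}} V235={{p1,p3,p6}} V236={{p2},{p1,p3},{p2,p3},{p1,p3,p6}} V245={{p3,p4,p6}} V246={{p3,p4},{p3,p4,p6}} V256={{p3,p6},{p1,p3,p6},{p3,p4,p6}} V345={{p4,p5}} V346={{p4,p5}} V356={{p5},{p4,p5},{p5,p6},{p1,p3,p6}} V456={{p4,p5},{p3,p4,p6}}
  V1235={{p1,p3,p6}} V1236={{p2},{p1,p3},{p2,p3},{p1,p3,p6}} V1245={{p3,p4,p6}} V1246={{p3,p4},{p3,p4,p6}} V1256={{p3,p6},{p1,p3,p6},{p3,p4,p6}} V1356={{p5,p6},{p1,p3,p6}} V1456={{p3,p4,p6}} V2356={{p1,p3,p6}} V2456={{p3,p4,p6}} V3456={{p4,p5}}
  V12356={{p1,p3,p6}} V12456={{p3,p4,p6}}
components per intersection:
  V1: {{p2},{p3},{p6},{p1,p3},{p1,p6},{p2,p3},{p3,p4},{p3,p6},{p4,p6},{p5,p6},{p1,p3,p6},{p3,p4,p6}}
  V2: {{p2},{p3},{p1,p3},{p2,p3},{p3,p4},{p3,p6},{p1,p3,p6},{p3,p4,p6}}
  V3: {{p1},{p1,p3},{p1,p4},{p1,p6},{p1,p3,p6}} {{p2},{p2,p3}} {{p5},{p4,p5},{p5,p6}}
  V4: {{p4},{p1,p4},{p3,p4},{p4,p5},{p4,p6},{p3,p4,p6}}
  V5: {{p5},{p6},{p1,p6},{p3,p6},{p4,p5},{p4,p6},{p5,p6},{p1,p3,p6},{p3,p4,p6}}
  V6: {{p2},{p3},{p1,p3},{p2,p3},{p3,p4},{p3,p6},{p1,p3,p6},{p3,p4,p6}} {{p5},{p4,p5},{p5,p6}}
  V12: {{p2},{p3},{p1,p3},{p2,p3},{p3,p4},{p3,p6},{p1,p3,p6},{p3,p4,p6}}
  V13: {{p2},{p2,p3}} {{p1,p3},{p1,p6},{p1,p3,p6}} {{p5,p6}}
  V14: {{p3,p4},{p4,p6},{p3,p4,p6}}
  V15: {{p6},{p1,p6},{p3,p6},{p4,p6},{p5,p6},{p1,p3,p6},{p3,p4,p6}}
  V16: {{p2},{p3},{p1,p3},{p2,p3},{p3,p4},{p3,p6},{p1,p3,p6},{p3,p4,p6}} {{p5,p6}}
  V23: {{p2},{p2,p3}} {{p1,p3},{p1,p3,p6}}
  V24: {{p3,p4},{p3,p4,p6}}
  V25: {{p3,p6},{p1,p3,p6},{p3,p4,p6}}
  V26: {{p2},{p3},{p1,p3},{p2,p3},{p3,p4},{p3,p6},{p1,p3,p6},{p3,p4,p6}}
  V34: {{p1,p4}} {{p4,p5}}
  V35: {{p5},{p4,p5},{p5,p6}} {{p1,p6},{p1,p3,p6}}
  V36: {{p2},{p2,p3}} {{p5},{p4,p5},{p5,p6}} {{p1,p3},{p1,p3,p6}}
  V45: {{p4,p5}} {{p4,p6},{p3,p4,p6}}
  V46: {{p3,p4},{p3,p4,p6}} {{p4,p5}}
  V56: {{p5},{p4,p5},{p5,p6}} {{p3,p6},{p1,p3,p6},{p3,p4,p6}}
  V123: {{p2},{p2,p3}} {{p1,p3},{p1,p3,p6}}
  V124: {{p3,p4},{p3,p4,p6}}
  V125: {{p3,p6},{p1,p3,p6},{p3,p4,p6}}
  V126: {{p2},{p3},{p1,p3},{p2,p3},{p3,p4},{p3,p6},{p1,p3,p6},{p3,p4,p6}}
  V135: {{p1,p6},{p1,p3,p6}} {{p5,p6}}
  V136: {{p2},{p2,p3}} {{p1,p3},{p1,p3,p6}} {{p5,p6}}
  V145: {{p4,p6},{p3,p4,p6}}
  V146: {{p3,p4},{p3,p4,p6}}
  V156: {{p3,p6},{p1,p3,p6},{p3,p4,p6}} {{p5,p6}}
  V235: {{p1,p3,p6}}
  V236: {{p2},{p2,p3}} {{p1,p3},{p1,p3,p6}}
  V245: {{p3,p4,p6}}
  V246: {{p3,p4},{p3,p4,p6}}
  V256: {{p3,p6},{p1,p3,p6},{p3,p4,p6}}
  V345: {{p4,p5}}
  V346: {{p4,p5}}
  V356: {{p5},{p4,p5},{p5,p6}} {{p1,p3,p6}}
  V456: {{p4,p5}} {{p3,p4,p6}}
  V1235: {{p1,p3,p6}}
  V1236: {{p2},{p2,p3}} {{p1,p3},{p1,p3,p6}}
  V1245: {{p3,p4,p6}}
  V1246: {{p3,p4},{p3,p4,p6}}
  V1256: {{p3,p6},{p1,p3,p6},{p3,p4,p6}}
  V1356: {{p5,p6}} {{p1,p3,p6}}
  V1456: {{p3,p4,p6}}
  V2356: {{p1,p3,p6}}
  V2456: {{p3,p4,p6}}
  V3456: {{p4,p5}}
  V12356: {{p1,p3,p6}}
  V12456: {{p3,p4,p6}}
C dims 9,26,26,12; δ0: rk 8, SNF 1^8; δ1: rk 16, SNF 1^16; δ2: rk 10, SNF 1^10
degree 0: 9−8−0 = 1 → Ȟ^0 ≅ Z
degree 1: 26−16−8 = 2 → Ȟ^1 ≅ Z^2
degree 2: 26−10−16 = 0 → Ȟ^2 ≅ 0

Ȟ^0 ≅ Z, Ȟ^1 ≅ Z^2, Ȟ^2 ≅ 0


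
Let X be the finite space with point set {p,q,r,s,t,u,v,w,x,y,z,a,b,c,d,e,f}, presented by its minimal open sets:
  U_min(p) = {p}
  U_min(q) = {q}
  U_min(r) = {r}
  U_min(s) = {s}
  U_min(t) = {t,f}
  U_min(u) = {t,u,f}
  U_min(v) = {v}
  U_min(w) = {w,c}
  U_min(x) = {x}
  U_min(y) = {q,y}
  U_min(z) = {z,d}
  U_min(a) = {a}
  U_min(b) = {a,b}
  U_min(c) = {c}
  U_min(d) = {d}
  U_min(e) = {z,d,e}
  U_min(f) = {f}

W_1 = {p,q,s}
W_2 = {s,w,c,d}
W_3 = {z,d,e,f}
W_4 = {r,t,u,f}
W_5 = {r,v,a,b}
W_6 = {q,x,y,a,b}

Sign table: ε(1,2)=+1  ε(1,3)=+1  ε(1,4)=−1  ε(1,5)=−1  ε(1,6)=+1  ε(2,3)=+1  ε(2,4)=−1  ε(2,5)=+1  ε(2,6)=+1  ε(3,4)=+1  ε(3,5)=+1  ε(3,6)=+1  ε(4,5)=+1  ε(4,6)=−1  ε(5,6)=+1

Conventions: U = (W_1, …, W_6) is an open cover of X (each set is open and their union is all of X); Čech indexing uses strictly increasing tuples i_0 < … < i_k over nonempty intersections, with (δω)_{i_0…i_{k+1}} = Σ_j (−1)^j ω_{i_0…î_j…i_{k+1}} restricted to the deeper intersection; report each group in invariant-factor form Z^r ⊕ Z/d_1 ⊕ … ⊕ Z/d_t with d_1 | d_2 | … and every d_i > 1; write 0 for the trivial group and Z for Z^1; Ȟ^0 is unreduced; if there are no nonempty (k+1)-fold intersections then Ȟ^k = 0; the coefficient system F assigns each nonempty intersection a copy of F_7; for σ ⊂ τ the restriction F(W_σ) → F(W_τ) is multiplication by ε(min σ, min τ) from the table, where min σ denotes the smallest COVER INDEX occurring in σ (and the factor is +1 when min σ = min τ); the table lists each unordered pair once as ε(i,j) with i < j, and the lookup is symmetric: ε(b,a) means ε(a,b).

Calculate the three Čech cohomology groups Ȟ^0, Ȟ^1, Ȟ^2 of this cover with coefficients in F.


Ȟ^0(U;F) ≅ Z/7,  Ȟ^1(U;F) ≅ Z/7,  Ȟ^2(U;F) ≅ 0

nerve simplices:
  W12={s} W16={q} W23={d} W34={f} W45={r} W56={a,b}
C dims 6,6; δ0: rk_F7 5
degree 0: 6−5−0 = 1 → Ȟ^0 ≅ Z/7
degree 1: 6−0−5 = 1 → Ȟ^1 ≅ Z/7
degree 2: 0−0−0 = 0 → Ȟ^2 ≅ 0


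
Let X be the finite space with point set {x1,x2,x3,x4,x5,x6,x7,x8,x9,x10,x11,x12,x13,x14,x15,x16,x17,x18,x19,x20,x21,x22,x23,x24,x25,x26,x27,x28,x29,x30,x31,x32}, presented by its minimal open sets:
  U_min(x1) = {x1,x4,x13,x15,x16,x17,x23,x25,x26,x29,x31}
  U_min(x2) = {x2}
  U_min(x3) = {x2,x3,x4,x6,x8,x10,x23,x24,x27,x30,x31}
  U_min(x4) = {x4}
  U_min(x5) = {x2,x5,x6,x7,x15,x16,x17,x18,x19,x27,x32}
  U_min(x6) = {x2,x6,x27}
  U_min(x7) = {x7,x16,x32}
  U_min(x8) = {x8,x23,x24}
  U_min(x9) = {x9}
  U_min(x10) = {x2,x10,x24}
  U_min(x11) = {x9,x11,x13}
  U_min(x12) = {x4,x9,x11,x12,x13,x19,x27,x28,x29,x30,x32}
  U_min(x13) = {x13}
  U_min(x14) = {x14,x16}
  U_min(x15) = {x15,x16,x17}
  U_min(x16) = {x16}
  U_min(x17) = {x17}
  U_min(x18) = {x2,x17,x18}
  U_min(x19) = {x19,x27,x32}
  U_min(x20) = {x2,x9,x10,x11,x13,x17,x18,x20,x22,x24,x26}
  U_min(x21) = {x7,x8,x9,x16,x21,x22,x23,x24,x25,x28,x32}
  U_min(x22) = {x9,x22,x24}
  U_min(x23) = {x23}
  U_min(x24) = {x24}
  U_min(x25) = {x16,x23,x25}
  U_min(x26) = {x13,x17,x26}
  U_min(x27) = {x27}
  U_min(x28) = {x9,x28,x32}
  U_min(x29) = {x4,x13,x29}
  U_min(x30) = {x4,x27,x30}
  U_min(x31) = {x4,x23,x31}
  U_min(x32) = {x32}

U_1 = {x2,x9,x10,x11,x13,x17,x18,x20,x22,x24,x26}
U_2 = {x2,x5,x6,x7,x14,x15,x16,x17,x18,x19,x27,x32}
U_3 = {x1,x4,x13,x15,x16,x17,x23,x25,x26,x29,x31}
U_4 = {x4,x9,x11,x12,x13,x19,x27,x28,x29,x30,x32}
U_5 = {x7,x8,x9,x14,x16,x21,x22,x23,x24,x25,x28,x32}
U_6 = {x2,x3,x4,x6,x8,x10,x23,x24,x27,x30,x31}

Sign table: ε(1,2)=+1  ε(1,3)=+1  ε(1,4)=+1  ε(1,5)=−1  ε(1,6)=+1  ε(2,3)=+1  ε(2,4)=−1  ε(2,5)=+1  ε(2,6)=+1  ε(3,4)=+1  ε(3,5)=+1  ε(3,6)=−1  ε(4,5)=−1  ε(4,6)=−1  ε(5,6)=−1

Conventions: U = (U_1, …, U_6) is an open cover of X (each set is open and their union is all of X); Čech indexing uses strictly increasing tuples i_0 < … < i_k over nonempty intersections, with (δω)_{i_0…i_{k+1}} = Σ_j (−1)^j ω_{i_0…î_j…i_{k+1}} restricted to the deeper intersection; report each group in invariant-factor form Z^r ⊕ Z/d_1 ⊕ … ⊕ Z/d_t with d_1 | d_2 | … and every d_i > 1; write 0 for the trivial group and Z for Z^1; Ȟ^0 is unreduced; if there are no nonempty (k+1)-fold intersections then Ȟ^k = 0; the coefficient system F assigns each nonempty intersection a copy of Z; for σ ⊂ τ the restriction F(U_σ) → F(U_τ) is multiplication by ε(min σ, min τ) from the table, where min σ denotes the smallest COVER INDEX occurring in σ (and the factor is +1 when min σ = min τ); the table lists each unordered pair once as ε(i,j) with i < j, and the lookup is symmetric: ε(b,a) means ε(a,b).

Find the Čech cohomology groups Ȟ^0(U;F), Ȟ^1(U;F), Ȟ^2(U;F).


nerve simplices:
  U12={x2,x17,x18} U13={x13,x17,x26} U14={x9,x11,x13} U15={x9,x22,x24} U16={x2,x10,x24} U23={x15,x16,x17} U24={x19,x27,x32} U25={x7,x14,x16,x32} U26={x2,x6,x27} U34={x4,x13,x29} U35={x16,x23,x25} U36={x4,x23,x31} U45={x9,x28,x32} U46={x4,x27,x30} U56={x8,x23,x24}
  U123={x17} U126={x2} U134={x13} U145={x9} U156={x24} U235={x16} U245={x32} U246={x27} U346={x4} U356={x23}
C dims 6,15,10; δ0: rk 6, SNF 1^5·2; δ1: rk 9, SNF 1^9
degree 0: 6−6−0 = 0 → Ȟ^0 ≅ 0
degree 1: 15−9−6 = 0 plus torsion [2] → Ȟ^1 ≅ Z/2
degree 2: 10−0−9 = 1 → Ȟ^2 ≅ Z

Ȟ^0(U;F) ≅ 0, Ȟ^1(U;F) ≅ Z/2 and Ȟ^2(U;F) ≅ Z


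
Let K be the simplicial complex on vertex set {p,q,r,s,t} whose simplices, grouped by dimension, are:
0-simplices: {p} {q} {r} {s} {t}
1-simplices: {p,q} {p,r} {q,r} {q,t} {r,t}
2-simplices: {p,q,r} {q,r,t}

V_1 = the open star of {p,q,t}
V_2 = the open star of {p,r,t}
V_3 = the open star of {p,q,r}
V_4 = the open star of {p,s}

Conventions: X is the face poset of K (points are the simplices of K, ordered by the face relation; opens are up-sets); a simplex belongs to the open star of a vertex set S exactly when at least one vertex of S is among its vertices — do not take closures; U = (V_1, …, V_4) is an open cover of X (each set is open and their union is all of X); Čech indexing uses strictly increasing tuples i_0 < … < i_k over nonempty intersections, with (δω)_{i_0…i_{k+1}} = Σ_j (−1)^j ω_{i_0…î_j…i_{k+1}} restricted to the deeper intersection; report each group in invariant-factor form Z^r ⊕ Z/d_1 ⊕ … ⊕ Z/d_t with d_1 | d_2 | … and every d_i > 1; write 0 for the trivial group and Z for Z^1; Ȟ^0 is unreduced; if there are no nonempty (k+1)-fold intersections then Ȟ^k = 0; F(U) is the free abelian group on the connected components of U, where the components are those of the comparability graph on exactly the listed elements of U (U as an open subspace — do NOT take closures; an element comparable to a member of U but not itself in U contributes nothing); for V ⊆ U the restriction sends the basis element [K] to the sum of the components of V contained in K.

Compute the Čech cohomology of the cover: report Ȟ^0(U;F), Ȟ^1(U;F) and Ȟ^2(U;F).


Ȟ^0(U;F) ≅ Z^2, Ȟ^1(U;F) ≅ 0, Ȟ^2(U;F) ≅ 0

nerve simplices:
  V1={{p},{q},{t},{p,q},{p,r},{q,r},{q,t},{r,t},{p,q,r},{q,r,t}} V2={{p},{r},{t},{p,q},{p,r},{q,r},{q,t},{r,t},{p,q,r},{q,r,t}} V3={{p},{q},{r},{p,q},{p,r},{q,r},{q,t},{r,t},{p,q,r},{q,r,t}} V4={{p},{s},{p,q},{p,r},{p,q,r}}
  V12={{p},{t},{p,q},{p,r},{q,r},{q,t},{r,t},{p,q,r},{q,r,t}} V13={{p},{q},{p,q},{p,r},{q,r},{q,t},{r,t},{p,q,r},{q,r,t}} V14={{p},{p,q},{p,r},{p,q,r}} V23={{p},{r},{p,q},{p,r},{q,r},{q,t},{r,t},{p,q,r},{q,r,t}} V24={{p},{p,q},{p,r},{p,q,r}} V34={{p},{p,q},{p,r},{p,q,r}}
  V123={{p},{p,q},{p,r},{q,r},{q,t},{r,t},{p,q,r},{q,r,t}} V124={{p},{p,q},{p,r},{p,q,r}} V134={{p},{p,q},{p,r},{p,q,r}} V234={{p},{p,q},{p,r},{p,q,r}}
  V1234={{p},{p,q},{p,r},{p,q,r}}
components per intersection:
  V1: {{p},{q},{t},{p,q},{p,r},{q,r},{q,t},{r,t},{p,q,r},{q,r,t}}
  V2: {{p},{r},{t},{p,q},{p,r},{q,r},{q,t},{r,t},{p,q,r},{q,r,t}}
  V3: {{p},{q},{r},{p,q},{p,r},{q,r},{q,t},{r,t},{p,q,r},{q,r,t}}
  V4: {{p},{p,q},{p,r},{p,q,r}} {{s}}
  V12: {{p},{t},{p,q},{p,r},{q,r},{q,t},{r,t},{p,q,r},{q,r,t}}
  V13: {{p},{q},{p,q},{p,r},{q,r},{q,t},{r,t},{p,q,r},{q,r,t}}
  V14: {{p},{p,q},{p,r},{p,q,r}}
  V23: {{p},{r},{p,q},{p,r},{q,r},{q,t},{r,t},{p,q,r},{q,r,t}}
  V24: {{p},{p,q},{p,r},{p,q,r}}
  V34: {{p},{p,q},{p,r},{p,q,r}}
  V123: {{p},{p,q},{p,r},{q,r},{q,t},{r,t},{p,q,r},{q,r,t}}
  V124: {{p},{p,q},{p,r},{p,q,r}}
  V134: {{p},{p,q},{p,r},{p,q,r}}
  V234: {{p},{p,q},{p,r},{p,q,r}}
  V1234: {{p},{p,q},{p,r},{p,q,r}}
C dims 5,6,4,1; δ0: rk 3, SNF 1^3; δ1: rk 3, SNF 1^3; δ2: rk 1, SNF 1^1
degree 0: 5−3−0 = 2 → Ȟ^0 ≅ Z^2
degree 1: 6−3−3 = 0 → Ȟ^1 ≅ 0
degree 2: 4−1−3 = 0 → Ȟ^2 ≅ 0


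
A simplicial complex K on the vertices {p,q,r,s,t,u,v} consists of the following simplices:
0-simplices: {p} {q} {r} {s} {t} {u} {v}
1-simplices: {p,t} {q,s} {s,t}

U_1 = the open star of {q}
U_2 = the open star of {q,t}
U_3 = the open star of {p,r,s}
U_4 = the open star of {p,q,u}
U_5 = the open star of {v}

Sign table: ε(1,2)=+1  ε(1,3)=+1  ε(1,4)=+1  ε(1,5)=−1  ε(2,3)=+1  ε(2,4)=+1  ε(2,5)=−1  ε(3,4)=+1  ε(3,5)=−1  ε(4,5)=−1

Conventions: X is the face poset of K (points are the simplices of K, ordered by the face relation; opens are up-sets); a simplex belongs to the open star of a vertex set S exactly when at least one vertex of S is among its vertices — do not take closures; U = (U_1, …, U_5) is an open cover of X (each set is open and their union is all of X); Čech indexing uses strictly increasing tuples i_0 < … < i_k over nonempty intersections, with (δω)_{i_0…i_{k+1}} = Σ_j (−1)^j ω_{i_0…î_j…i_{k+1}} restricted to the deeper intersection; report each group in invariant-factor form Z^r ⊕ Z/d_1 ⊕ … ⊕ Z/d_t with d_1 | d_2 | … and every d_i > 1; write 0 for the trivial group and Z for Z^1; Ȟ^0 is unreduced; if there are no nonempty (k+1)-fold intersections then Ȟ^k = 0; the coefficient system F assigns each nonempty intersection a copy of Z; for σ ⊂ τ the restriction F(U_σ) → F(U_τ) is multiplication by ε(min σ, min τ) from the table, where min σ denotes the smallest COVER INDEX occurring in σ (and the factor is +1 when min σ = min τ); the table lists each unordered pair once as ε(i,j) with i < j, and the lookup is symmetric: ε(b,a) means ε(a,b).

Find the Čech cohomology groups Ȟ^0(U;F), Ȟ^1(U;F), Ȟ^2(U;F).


Ȟ^0 ≅ Z^2; Ȟ^1 ≅ 0; Ȟ^2 ≅ 0

nonempty overlaps:
  U1={{q},{q,s}} U2={{q},{t},{p,t},{q,s},{s,t}} U3={{p},{r},{s},{p,t},{q,s},{s,t}} U4={{p},{q},{u},{p,t},{q,s}} U5={{v}}
  U12={{q},{q,s}} U13={{q,s}} U14={{q},{q,s}} U23={{p,t},{q,s},{s,t}} U24={{q},{p,t},{q,s}} U34={{p},{p,t},{q,s}}
  U123={{q,s}} U124={{q},{q,s}} U134={{q,s}} U234={{p,t},{q,s}}
  U1234={{q,s}}
C dims 5,6,4,1; δ0: rk 3, SNF 1^3; δ1: rk 3, SNF 1^3; δ2: rk 1, SNF 1^1
degree 0: 5−3−0 = 2 → Ȟ^0 ≅ Z^2
degree 1: 6−3−3 = 0 → Ȟ^1 ≅ 0
degree 2: 4−1−3 = 0 → Ȟ^2 ≅ 0


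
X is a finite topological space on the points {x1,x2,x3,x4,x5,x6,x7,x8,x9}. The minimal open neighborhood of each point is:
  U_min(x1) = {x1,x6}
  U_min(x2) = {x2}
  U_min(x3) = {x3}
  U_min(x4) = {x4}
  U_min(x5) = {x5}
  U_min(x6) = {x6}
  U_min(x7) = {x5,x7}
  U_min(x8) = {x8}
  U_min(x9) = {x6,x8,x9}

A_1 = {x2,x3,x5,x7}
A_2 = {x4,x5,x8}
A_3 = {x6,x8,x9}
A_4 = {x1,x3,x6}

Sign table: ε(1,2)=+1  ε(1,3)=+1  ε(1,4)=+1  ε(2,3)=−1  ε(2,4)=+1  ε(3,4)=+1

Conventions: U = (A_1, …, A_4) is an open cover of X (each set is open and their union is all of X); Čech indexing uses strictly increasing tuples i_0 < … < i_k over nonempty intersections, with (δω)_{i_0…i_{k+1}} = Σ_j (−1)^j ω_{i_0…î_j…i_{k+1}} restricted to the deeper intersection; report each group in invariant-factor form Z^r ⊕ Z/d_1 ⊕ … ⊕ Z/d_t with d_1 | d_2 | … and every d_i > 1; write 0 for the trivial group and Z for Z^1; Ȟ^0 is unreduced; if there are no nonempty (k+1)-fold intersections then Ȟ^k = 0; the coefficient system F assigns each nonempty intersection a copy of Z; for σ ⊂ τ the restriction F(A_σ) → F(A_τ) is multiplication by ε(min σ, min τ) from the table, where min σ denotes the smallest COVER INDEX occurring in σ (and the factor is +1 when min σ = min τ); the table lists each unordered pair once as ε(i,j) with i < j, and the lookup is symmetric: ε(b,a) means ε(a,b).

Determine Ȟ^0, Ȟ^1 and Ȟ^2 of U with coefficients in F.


Ȟ^0 ≅ 0,  Ȟ^1 ≅ Z/2,  Ȟ^2 ≅ 0

nonempty overlaps:
  A12={x5} A14={x3} A23={x8} A34={x6}
C dims 4,4; δ0: rk 4, SNF 1^3·2
degree 0: 4−4−0 = 0 → Ȟ^0 ≅ 0
degree 1: 4−0−4 = 0 plus torsion [2] → Ȟ^1 ≅ Z/2
degree 2: 0−0−0 = 0 → Ȟ^2 ≅ 0


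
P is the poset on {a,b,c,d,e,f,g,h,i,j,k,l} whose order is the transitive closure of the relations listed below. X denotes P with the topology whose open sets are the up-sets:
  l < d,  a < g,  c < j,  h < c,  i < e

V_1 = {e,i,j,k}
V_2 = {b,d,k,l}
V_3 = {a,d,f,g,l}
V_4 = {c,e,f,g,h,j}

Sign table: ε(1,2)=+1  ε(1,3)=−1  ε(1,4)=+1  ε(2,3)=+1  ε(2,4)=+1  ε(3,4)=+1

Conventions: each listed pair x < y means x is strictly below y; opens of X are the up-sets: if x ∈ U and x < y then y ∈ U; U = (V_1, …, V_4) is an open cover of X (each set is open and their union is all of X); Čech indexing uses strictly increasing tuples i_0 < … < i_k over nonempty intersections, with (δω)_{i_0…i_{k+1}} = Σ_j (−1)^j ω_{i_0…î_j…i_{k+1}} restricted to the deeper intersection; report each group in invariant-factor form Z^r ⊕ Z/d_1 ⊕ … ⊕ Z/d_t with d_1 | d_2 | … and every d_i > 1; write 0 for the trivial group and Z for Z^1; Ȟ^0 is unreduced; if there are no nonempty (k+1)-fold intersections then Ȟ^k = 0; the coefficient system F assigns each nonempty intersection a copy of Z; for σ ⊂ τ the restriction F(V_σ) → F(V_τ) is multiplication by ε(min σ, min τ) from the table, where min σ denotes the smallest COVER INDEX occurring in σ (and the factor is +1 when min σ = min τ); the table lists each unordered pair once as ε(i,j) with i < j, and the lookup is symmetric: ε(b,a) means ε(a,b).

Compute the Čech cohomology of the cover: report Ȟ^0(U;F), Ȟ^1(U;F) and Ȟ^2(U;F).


Ȟ^0 ≅ Z, Ȟ^1 ≅ Z and Ȟ^2 ≅ 0

intersection data:
  V12={k} V14={e,j} V23={d,l} V34={f,g}
C dims 4,4; δ0: rk 3, SNF 1^3
Ȟ^0 = (4 − 3) − 0 = 1, so Ȟ^0 ≅ Z
Ȟ^1 = (4 − 0) − 3 = 1, so Ȟ^1 ≅ Z
Ȟ^2 = (0 − 0) − 0 = 0, so Ȟ^2 ≅ 0


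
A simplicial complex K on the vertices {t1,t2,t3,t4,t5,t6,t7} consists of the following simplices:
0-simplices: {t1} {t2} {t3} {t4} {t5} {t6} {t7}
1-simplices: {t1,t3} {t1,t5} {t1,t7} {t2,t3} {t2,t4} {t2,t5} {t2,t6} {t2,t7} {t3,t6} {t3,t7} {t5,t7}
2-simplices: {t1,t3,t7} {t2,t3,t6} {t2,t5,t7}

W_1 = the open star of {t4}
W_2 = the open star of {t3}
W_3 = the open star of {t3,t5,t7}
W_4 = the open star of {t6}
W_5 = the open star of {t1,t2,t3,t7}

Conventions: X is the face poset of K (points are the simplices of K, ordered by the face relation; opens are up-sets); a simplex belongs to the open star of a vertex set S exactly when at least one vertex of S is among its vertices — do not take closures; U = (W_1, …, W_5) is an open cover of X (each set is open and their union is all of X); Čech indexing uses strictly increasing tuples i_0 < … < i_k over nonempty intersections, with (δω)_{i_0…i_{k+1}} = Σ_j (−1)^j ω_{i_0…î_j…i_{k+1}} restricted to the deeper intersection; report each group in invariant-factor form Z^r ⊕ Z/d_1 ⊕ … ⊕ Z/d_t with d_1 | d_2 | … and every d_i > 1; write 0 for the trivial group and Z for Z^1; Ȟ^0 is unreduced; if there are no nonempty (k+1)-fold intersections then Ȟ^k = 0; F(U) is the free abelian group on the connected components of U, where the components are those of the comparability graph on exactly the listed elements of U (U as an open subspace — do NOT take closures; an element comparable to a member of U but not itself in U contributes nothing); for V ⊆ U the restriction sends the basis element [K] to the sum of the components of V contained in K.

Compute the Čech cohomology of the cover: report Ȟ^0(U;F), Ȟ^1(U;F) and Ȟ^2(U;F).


Ȟ^0(U;F) ≅ Z, Ȟ^1(U;F) ≅ Z and Ȟ^2(U;F) ≅ 0

intersection data:
  W1={{t4},{t2,t4}} W2={{t3},{t1,t3},{t2,t3},{t3,t6},{t3,t7},{t1,t3,t7},{t2,t3,t6}} W3={{t3},{t5},{t7},{t1,t3},{t1,t5},{t1,t7},{t2,t3},{t2,t5},{t2,t7},{t3,t6},{t3,t7},{t5,t7},{t1,t3,t7},{t2,t3,t6},{t2,t5,t7}} W4={{t6},{t2,t6},{t3,t6},{t2,t3,t6}} W5={{t1},{t2},{t3},{t7},{t1,t3},{t1,t5},{t1,t7},{t2,t3},{t2,t4},{t2,t5},{t2,t6},{t2,t7},{t3,t6},{t3,t7},{t5,t7},{t1,t3,t7},{t2,t3,t6},{t2,t5,t7}}
  W15={{t2,t4}} W23={{t3},{t1,t3},{t2,t3},{t3,t6},{t3,t7},{t1,t3,t7},{t2,t3,t6}} W24={{t3,t6},{t2,t3,t6}} W25={{t3},{t1,t3},{t2,t3},{t3,t6},{t3,t7},{t1,t3,t7},{t2,t3,t6}} W34={{t3,t6},{t2,t3,t6}} W35={{t3},{t7},{t1,t3},{t1,t5},{t1,t7},{t2,t3},{t2,t5},{t2,t7},{t3,t6},{t3,t7},{t5,t7},{t1,t3,t7},{t2,t3,t6},{t2,t5,t7}} W45={{t2,t6},{t3,t6},{t2,t3,t6}}
  W234={{t3,t6},{t2,t3,t6}} W235={{t3},{t1,t3},{t2,t3},{t3,t6},{t3,t7},{t1,t3,t7},{t2,t3,t6}} W245={{t3,t6},{t2,t3,t6}} W345={{t3,t6},{t2,t3,t6}}
  W2345={{t3,t6},{t2,t3,t6}}
components per intersection:
  W1: {{t4},{t2,t4}}
  W2: {{t3},{t1,t3},{t2,t3},{t3,t6},{t3,t7},{t1,t3,t7},{t2,t3,t6}}
  W3: {{t3},{t5},{t7},{t1,t3},{t1,t5},{t1,t7},{t2,t3},{t2,t5},{t2,t7},{t3,t6},{t3,t7},{t5,t7},{t1,t3,t7},{t2,t3,t6},{t2,t5,t7}}
  W4: {{t6},{t2,t6},{t3,t6},{t2,t3,t6}}
  W5: {{t1},{t2},{t3},{t7},{t1,t3},{t1,t5},{t1,t7},{t2,t3},{t2,t4},{t2,t5},{t2,t6},{t2,t7},{t3,t6},{t3,t7},{t5,t7},{t1,t3,t7},{t2,t3,t6},{t2,t5,t7}}
  W15: {{t2,t4}}
  W23: {{t3},{t1,t3},{t2,t3},{t3,t6},{t3,t7},{t1,t3,t7},{t2,t3,t6}}
  W24: {{t3,t6},{t2,t3,t6}}
  W25: {{t3},{t1,t3},{t2,t3},{t3,t6},{t3,t7},{t1,t3,t7},{t2,t3,t6}}
  W34: {{t3,t6},{t2,t3,t6}}
  W35: {{t3},{t7},{t1,t3},{t1,t7},{t2,t3},{t2,t5},{t2,t7},{t3,t6},{t3,t7},{t5,t7},{t1,t3,t7},{t2,t3,t6},{t2,t5,t7}} {{t1,t5}}
  W45: {{t2,t6},{t3,t6},{t2,t3,t6}}
  W234: {{t3,t6},{t2,t3,t6}}
  W235: {{t3},{t1,t3},{t2,t3},{t3,t6},{t3,t7},{t1,t3,t7},{t2,t3,t6}}
  W245: {{t3,t6},{t2,t3,t6}}
  W345: {{t3,t6},{t2,t3,t6}}
  W2345: {{t3,t6},{t2,t3,t6}}
C dims 5,8,4,1; δ0: rk 4, SNF 1^4; δ1: rk 3, SNF 1^3; δ2: rk 1, SNF 1^1
Ȟ^0 = (5 − 4) − 0 = 1, so Ȟ^0 ≅ Z
Ȟ^1 = (8 − 3) − 4 = 1, so Ȟ^1 ≅ Z
Ȟ^2 = (4 − 1) − 3 = 0, so Ȟ^2 ≅ 0


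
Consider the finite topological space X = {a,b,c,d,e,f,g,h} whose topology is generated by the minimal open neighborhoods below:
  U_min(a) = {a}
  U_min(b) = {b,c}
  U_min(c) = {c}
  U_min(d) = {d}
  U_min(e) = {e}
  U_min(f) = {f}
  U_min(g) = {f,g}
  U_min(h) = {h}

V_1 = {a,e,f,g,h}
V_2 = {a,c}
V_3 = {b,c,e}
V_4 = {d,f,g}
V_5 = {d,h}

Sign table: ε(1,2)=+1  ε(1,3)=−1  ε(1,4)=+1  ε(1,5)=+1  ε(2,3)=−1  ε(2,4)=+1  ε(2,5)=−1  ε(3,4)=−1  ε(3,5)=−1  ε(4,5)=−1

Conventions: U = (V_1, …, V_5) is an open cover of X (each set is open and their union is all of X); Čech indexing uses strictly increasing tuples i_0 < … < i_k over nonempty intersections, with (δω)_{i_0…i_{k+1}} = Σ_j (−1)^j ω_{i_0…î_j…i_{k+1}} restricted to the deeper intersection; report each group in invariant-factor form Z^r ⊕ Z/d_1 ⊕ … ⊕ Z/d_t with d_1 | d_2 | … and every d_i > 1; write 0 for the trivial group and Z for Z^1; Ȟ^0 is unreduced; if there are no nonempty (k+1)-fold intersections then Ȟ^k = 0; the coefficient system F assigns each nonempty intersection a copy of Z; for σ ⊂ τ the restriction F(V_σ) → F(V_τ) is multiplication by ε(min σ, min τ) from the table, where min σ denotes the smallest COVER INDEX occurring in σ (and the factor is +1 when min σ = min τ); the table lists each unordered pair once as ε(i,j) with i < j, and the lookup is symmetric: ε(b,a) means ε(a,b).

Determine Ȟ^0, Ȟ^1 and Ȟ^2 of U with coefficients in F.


nonempty overlaps:
  V12={a} V13={e} V14={f,g} V15={h} V23={c} V45={d}
C dims 5,6; δ0: rk 5, SNF 1^4·2
degree 0: 5−5−0 = 0 → Ȟ^0 ≅ 0
degree 1: 6−0−5 = 1 plus torsion [2] → Ȟ^1 ≅ Z ⊕ Z/2
degree 2: 0−0−0 = 0 → Ȟ^2 ≅ 0

Ȟ^0 ≅ 0, Ȟ^1 ≅ Z ⊕ Z/2, Ȟ^2 ≅ 0


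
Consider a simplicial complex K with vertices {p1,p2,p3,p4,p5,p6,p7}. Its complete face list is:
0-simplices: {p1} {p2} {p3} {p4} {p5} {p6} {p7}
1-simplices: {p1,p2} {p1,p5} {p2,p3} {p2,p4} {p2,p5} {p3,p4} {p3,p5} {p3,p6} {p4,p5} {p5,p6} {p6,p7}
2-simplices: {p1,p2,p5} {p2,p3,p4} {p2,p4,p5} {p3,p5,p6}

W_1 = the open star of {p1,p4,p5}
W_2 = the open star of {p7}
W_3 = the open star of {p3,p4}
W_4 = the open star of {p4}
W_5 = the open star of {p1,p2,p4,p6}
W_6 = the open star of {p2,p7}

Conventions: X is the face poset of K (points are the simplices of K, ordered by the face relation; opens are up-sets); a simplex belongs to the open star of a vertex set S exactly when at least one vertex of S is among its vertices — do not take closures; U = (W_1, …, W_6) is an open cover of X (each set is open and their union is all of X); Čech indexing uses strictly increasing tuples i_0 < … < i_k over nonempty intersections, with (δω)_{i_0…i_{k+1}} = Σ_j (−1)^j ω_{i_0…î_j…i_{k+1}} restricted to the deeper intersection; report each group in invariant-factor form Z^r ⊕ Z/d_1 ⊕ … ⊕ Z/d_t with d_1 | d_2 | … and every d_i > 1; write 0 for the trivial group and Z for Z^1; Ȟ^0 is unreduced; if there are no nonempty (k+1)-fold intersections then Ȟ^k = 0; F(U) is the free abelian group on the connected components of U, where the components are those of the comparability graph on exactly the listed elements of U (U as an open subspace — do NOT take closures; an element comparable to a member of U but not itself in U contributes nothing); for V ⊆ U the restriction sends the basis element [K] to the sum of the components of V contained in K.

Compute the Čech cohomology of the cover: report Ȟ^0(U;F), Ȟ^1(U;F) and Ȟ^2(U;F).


Ȟ^0 = Z,  Ȟ^1 = Z,  Ȟ^2 = 0

nonempty overlaps:
  W1={{p1},{p4},{p5},{p1,p2},{p1,p5},{p2,p4},{p2,p5},{p3,p4},{p3,p5},{p4,p5},{p5,p6},{p1,p2,p5},{p2,p3,p4},{p2,p4,p5},{p3,p5,p6}} W2={{p7},{p6,p7}} W3={{p3},{p4},{p2,p3},{p2,p4},{p3,p4},{p3,p5},{p3,p6},{p4,p5},{p2,p3,p4},{p2,p4,p5},{p3,p5,p6}} W4={{p4},{p2,p4},{p3,p4},{p4,p5},{p2,p3,p4},{p2,p4,p5}} W5={{p1},{p2},{p4},{p6},{p1,p2},{p1,p5},{p2,p3},{p2,p4},{p2,p5},{p3,p4},{p3,p6},{p4,p5},{p5,p6},{p6,p7},{p1,p2,p5},{p2,p3,p4},{p2,p4,p5},{p3,p5,p6}} W6={{p2},{p7},{p1,p2},{p2,p3},{p2,p4},{p2,p5},{p6,p7},{p1,p2,p5},{p2,p3,p4},{p2,p4,p5}}
  W13={{p4},{p2,p4},{p3,p4},{p3,p5},{p4,p5},{p2,p3,p4},{p2,p4,p5},{p3,p5,p6}} W14={{p4},{p2,p4},{p3,p4},{p4,p5},{p2,p3,p4},{p2,p4,p5}} W15={{p1},{p4},{p1,p2},{p1,p5},{p2,p4},{p2,p5},{p3,p4},{p4,p5},{p5,p6},{p1,p2,p5},{p2,p3,p4},{p2,p4,p5},{p3,p5,p6}} W16={{p1,p2},{p2,p4},{p2,p5},{p1,p2,p5},{p2,p3,p4},{p2,p4,p5}} W25={{p6,p7}} W26={{p7},{p6,p7}} W34={{p4},{p2,p4},{p3,p4},{p4,p5},{p2,p3,p4},{p2,p4,p5}} W35={{p4},{p2,p3},{p2,p4},{p3,p4},{p3,p6},{p4,p5},{p2,p3,p4},{p2,p4,p5},{p3,p5,p6}} W36={{p2,p3},{p2,p4},{p2,p3,p4},{p2,p4,p5}} W45={{p4},{p2,p4},{p3,p4},{p4,p5},{p2,p3,p4},{p2,p4,p5}} W46={{p2,p4},{p2,p3,p4},{p2,p4,p5}} W56={{p2},{p1,p2},{p2,p3},{p2,p4},{p2,p5},{p6,p7},{p1,p2,p5},{p2,p3,p4},{p2,p4,p5}}
  W134={{p4},{p2,p4},{p3,p4},{p4,p5},{p2,p3,p4},{p2,p4,p5}} W135={{p4},{p2,p4},{p3,p4},{p4,p5},{p2,p3,p4},{p2,p4,p5},{p3,p5,p6}} W136={{p2,p4},{p2,p3,p4},{p2,p4,p5}} W145={{p4},{p2,p4},{p3,p4},{p4,p5},{p2,p3,p4},{p2,p4,p5}} W146={{p2,p4},{p2,p3,p4},{p2,p4,p5}} W156={{p1,p2},{p2,p4},{p2,p5},{p1,p2,p5},{p2,p3,p4},{p2,p4,p5}} W256={{p6,p7}} W345={{p4},{p2,p4},{p3,p4},{p4,p5},{p2,p3,p4},{p2,p4,p5}} W346={{p2,p4},{p2,p3,p4},{p2,p4,p5}} W356={{p2,p3},{p2,p4},{p2,p3,p4},{p2,p4,p5}} W456={{p2,p4},{p2,p3,p4},{p2,p4,p5}}
  W1345={{p4},{p2,p4},{p3,p4},{p4,p5},{p2,p3,p4},{p2,p4,p5}} W1346={{p2,p4},{p2,p3,p4},{p2,p4,p5}} W1356={{p2,p4},{p2,p3,p4},{p2,p4,p5}} W1456={{p2,p4},{p2,p3,p4},{p2,p4,p5}} W3456={{p2,p4},{p2,p3,p4},{p2,p4,p5}}
  W13456={{p2,p4},{p2,p3,p4},{p2,p4,p5}}
components per intersection:
  W1: {{p1},{p4},{p5},{p1,p2},{p1,p5},{p2,p4},{p2,p5},{p3,p4},{p3,p5},{p4,p5},{p5,p6},{p1,p2,p5},{p2,p3,p4},{p2,p4,p5},{p3,p5,p6}}
  W2: {{p7},{p6,p7}}
  W3: {{p3},{p4},{p2,p3},{p2,p4},{p3,p4},{p3,p5},{p3,p6},{p4,p5},{p2,p3,p4},{p2,p4,p5},{p3,p5,p6}}
  W4: {{p4},{p2,p4},{p3,p4},{p4,p5},{p2,p3,p4},{p2,p4,p5}}
  W5: {{p1},{p2},{p4},{p1,p2},{p1,p5},{p2,p3},{p2,p4},{p2,p5},{p3,p4},{p4,p5},{p1,p2,p5},{p2,p3,p4},{p2,p4,p5}} {{p6},{p3,p6},{p5,p6},{p6,p7},{p3,p5,p6}}
  W6: {{p2},{p1,p2},{p2,p3},{p2,p4},{p2,p5},{p1,p2,p5},{p2,p3,p4},{p2,p4,p5}} {{p7},{p6,p7}}
  W13: {{p4},{p2,p4},{p3,p4},{p4,p5},{p2,p3,p4},{p2,p4,p5}} {{p3,p5},{p3,p5,p6}}
  W14: {{p4},{p2,p4},{p3,p4},{p4,p5},{p2,p3,p4},{p2,p4,p5}}
  W15: {{p1},{p4},{p1,p2},{p1,p5},{p2,p4},{p2,p5},{p3,p4},{p4,p5},{p1,p2,p5},{p2,p3,p4},{p2,p4,p5}} {{p5,p6},{p3,p5,p6}}
  W16: {{p1,p2},{p2,p4},{p2,p5},{p1,p2,p5},{p2,p3,p4},{p2,p4,p5}}
  W25: {{p6,p7}}
  W26: {{p7},{p6,p7}}
  W34: {{p4},{p2,p4},{p3,p4},{p4,p5},{p2,p3,p4},{p2,p4,p5}}
  W35: {{p4},{p2,p3},{p2,p4},{p3,p4},{p4,p5},{p2,p3,p4},{p2,p4,p5}} {{p3,p6},{p3,p5,p6}}
  W36: {{p2,p3},{p2,p4},{p2,p3,p4},{p2,p4,p5}}
  W45: {{p4},{p2,p4},{p3,p4},{p4,p5},{p2,p3,p4},{p2,p4,p5}}
  W46: {{p2,p4},{p2,p3,p4},{p2,p4,p5}}
  W56: {{p2},{p1,p2},{p2,p3},{p2,p4},{p2,p5},{p1,p2,p5},{p2,p3,p4},{p2,p4,p5}} {{p6,p7}}
  W134: {{p4},{p2,p4},{p3,p4},{p4,p5},{p2,p3,p4},{p2,p4,p5}}
  W135: {{p4},{p2,p4},{p3,p4},{p4,p5},{p2,p3,p4},{p2,p4,p5}} {{p3,p5,p6}}
  W136: {{p2,p4},{p2,p3,p4},{p2,p4,p5}}
  W145: {{p4},{p2,p4},{p3,p4},{p4,p5},{p2,p3,p4},{p2,p4,p5}}
  W146: {{p2,p4},{p2,p3,p4},{p2,p4,p5}}
  W156: {{p1,p2},{p2,p4},{p2,p5},{p1,p2,p5},{p2,p3,p4},{p2,p4,p5}}
  W256: {{p6,p7}}
  W345: {{p4},{p2,p4},{p3,p4},{p4,p5},{p2,p3,p4},{p2,p4,p5}}
  W346: {{p2,p4},{p2,p3,p4},{p2,p4,p5}}
  W356: {{p2,p3},{p2,p4},{p2,p3,p4},{p2,p4,p5}}
  W456: {{p2,p4},{p2,p3,p4},{p2,p4,p5}}
  W1345: {{p4},{p2,p4},{p3,p4},{p4,p5},{p2,p3,p4},{p2,p4,p5}}
  W1346: {{p2,p4},{p2,p3,p4},{p2,p4,p5}}
  W1356: {{p2,p4},{p2,p3,p4},{p2,p4,p5}}
  W1456: {{p2,p4},{p2,p3,p4},{p2,p4,p5}}
  W3456: {{p2,p4},{p2,p3,p4},{p2,p4,p5}}
  W13456: {{p2,p4},{p2,p3,p4},{p2,p4,p5}}
C dims 8,16,12,5; δ0: rk 7, SNF 1^7; δ1: rk 8, SNF 1^8; δ2: rk 4, SNF 1^4
degree 0: 8−7−0 = 1 → Ȟ^0 ≅ Z
degree 1: 16−8−7 = 1 → Ȟ^1 ≅ Z
degree 2: 12−4−8 = 0 → Ȟ^2 ≅ 0


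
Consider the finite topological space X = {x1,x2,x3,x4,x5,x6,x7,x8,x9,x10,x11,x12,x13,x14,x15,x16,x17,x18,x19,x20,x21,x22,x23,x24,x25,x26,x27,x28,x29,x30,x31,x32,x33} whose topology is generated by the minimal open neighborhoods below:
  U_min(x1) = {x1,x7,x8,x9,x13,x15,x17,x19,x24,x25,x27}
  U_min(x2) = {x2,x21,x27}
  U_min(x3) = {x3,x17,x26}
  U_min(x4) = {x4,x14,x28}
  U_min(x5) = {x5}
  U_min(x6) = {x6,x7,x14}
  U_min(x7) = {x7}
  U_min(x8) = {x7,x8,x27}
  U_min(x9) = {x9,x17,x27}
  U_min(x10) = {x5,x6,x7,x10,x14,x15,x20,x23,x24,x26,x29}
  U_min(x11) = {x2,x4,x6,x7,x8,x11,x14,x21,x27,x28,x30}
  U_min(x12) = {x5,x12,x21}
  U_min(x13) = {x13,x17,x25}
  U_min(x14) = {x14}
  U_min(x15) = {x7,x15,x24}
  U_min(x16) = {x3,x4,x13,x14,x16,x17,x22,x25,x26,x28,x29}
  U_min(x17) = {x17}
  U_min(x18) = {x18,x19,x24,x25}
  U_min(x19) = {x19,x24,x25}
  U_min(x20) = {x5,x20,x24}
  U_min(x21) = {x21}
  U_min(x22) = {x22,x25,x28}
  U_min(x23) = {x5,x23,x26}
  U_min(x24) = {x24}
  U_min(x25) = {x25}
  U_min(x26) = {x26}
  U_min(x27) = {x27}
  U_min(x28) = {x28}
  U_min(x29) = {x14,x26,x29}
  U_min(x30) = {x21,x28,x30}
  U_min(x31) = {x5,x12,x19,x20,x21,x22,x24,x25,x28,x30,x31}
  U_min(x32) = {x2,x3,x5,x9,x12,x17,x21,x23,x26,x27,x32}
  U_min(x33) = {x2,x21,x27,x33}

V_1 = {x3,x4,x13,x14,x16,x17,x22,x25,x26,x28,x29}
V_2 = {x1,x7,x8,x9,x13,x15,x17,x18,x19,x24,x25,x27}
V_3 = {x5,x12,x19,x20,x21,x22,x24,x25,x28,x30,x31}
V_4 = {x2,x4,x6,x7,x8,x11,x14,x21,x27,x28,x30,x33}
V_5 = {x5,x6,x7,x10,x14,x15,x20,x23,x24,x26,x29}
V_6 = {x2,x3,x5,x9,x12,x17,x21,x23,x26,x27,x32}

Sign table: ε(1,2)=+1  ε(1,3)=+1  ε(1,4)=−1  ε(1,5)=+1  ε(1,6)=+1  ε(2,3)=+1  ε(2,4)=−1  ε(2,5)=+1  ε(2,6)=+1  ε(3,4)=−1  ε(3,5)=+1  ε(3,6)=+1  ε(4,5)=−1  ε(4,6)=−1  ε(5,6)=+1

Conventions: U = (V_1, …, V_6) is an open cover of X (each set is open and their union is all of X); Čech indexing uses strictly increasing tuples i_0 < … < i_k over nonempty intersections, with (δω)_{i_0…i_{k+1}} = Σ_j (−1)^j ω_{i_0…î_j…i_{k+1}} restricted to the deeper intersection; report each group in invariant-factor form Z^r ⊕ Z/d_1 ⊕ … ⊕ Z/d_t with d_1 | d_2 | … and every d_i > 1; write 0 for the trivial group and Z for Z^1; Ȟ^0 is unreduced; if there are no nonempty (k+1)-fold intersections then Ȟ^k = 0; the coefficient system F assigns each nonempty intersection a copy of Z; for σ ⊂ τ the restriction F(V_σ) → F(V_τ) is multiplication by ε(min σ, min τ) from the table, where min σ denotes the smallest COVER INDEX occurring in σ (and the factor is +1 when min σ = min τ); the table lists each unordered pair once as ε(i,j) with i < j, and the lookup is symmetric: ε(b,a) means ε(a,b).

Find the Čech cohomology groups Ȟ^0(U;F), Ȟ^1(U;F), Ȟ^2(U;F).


nerve of the cover:
  V12={x13,x17,x25} V13={x22,x25,x28} V14={x4,x14,x28} V15={x14,x26,x29} V16={x3,x17,x26} V23={x19,x24,x25} V24={x7,x8,x27} V25={x7,x15,x24} V26={x9,x17,x27} V34={x21,x28,x30} V35={x5,x20,x24} V36={x5,x12,x21} V45={x6,x7,x14} V46={x2,x21,x27} V56={x5,x23,x26}
  V123={x25} V126={x17} V134={x28} V145={x14} V156={x26} V235={x24} V245={x7} V246={x27} V346={x21} V356={x5}
C dims 6,15,10; δ0: rk 5, SNF 1^5; δ1: rk 10, SNF 1^9·2
Ȟ^0 = (6 − 5) − 0 = 1, so Ȟ^0 ≅ Z
Ȟ^1 = (15 − 10) − 5 = 0, so Ȟ^1 ≅ 0
Ȟ^2 = (10 − 0) − 10 = 0 plus torsion [2], so Ȟ^2 ≅ Z/2

Ȟ^0 = Z, Ȟ^1 = 0, Ȟ^2 = Z/2
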